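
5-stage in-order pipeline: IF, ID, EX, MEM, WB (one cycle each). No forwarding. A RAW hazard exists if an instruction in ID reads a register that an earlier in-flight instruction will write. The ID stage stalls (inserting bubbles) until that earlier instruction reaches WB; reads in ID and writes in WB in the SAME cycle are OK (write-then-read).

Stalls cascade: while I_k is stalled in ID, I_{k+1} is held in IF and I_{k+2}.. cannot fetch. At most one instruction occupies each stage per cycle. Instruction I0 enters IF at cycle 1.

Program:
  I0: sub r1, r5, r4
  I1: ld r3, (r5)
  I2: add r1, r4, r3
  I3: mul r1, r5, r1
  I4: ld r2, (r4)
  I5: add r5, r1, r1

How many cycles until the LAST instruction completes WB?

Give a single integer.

I0 sub r1 <- r5,r4: IF@1 ID@2 stall=0 (-) EX@3 MEM@4 WB@5
I1 ld r3 <- r5: IF@2 ID@3 stall=0 (-) EX@4 MEM@5 WB@6
I2 add r1 <- r4,r3: IF@3 ID@4 stall=2 (RAW on I1.r3 (WB@6)) EX@7 MEM@8 WB@9
I3 mul r1 <- r5,r1: IF@4 ID@7 stall=2 (RAW on I2.r1 (WB@9)) EX@10 MEM@11 WB@12
I4 ld r2 <- r4: IF@7 ID@10 stall=0 (-) EX@11 MEM@12 WB@13
I5 add r5 <- r1,r1: IF@10 ID@11 stall=1 (RAW on I3.r1 (WB@12)) EX@13 MEM@14 WB@15

Answer: 15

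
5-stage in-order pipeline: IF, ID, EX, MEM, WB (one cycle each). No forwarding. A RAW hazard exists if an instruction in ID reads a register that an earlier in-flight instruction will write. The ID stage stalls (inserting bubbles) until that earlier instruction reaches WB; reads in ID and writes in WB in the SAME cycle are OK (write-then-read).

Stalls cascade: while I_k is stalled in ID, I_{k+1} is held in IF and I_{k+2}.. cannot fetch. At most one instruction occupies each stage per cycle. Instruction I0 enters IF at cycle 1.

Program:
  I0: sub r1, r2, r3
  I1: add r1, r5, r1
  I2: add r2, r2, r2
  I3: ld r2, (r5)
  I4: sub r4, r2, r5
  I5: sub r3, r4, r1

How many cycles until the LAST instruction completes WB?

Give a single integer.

Answer: 16

Derivation:
I0 sub r1 <- r2,r3: IF@1 ID@2 stall=0 (-) EX@3 MEM@4 WB@5
I1 add r1 <- r5,r1: IF@2 ID@3 stall=2 (RAW on I0.r1 (WB@5)) EX@6 MEM@7 WB@8
I2 add r2 <- r2,r2: IF@3 ID@6 stall=0 (-) EX@7 MEM@8 WB@9
I3 ld r2 <- r5: IF@6 ID@7 stall=0 (-) EX@8 MEM@9 WB@10
I4 sub r4 <- r2,r5: IF@7 ID@8 stall=2 (RAW on I3.r2 (WB@10)) EX@11 MEM@12 WB@13
I5 sub r3 <- r4,r1: IF@8 ID@11 stall=2 (RAW on I4.r4 (WB@13)) EX@14 MEM@15 WB@16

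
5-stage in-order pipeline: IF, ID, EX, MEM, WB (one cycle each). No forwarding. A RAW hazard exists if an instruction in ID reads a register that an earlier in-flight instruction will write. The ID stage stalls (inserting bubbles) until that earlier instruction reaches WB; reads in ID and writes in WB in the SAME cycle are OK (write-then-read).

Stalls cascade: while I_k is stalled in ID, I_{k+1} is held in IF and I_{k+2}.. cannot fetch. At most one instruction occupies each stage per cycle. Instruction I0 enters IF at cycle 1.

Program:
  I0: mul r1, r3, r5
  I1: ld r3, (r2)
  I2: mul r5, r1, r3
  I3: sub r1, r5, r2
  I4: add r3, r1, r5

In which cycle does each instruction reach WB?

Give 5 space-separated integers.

I0 mul r1 <- r3,r5: IF@1 ID@2 stall=0 (-) EX@3 MEM@4 WB@5
I1 ld r3 <- r2: IF@2 ID@3 stall=0 (-) EX@4 MEM@5 WB@6
I2 mul r5 <- r1,r3: IF@3 ID@4 stall=2 (RAW on I1.r3 (WB@6)) EX@7 MEM@8 WB@9
I3 sub r1 <- r5,r2: IF@4 ID@7 stall=2 (RAW on I2.r5 (WB@9)) EX@10 MEM@11 WB@12
I4 add r3 <- r1,r5: IF@7 ID@10 stall=2 (RAW on I3.r1 (WB@12)) EX@13 MEM@14 WB@15

Answer: 5 6 9 12 15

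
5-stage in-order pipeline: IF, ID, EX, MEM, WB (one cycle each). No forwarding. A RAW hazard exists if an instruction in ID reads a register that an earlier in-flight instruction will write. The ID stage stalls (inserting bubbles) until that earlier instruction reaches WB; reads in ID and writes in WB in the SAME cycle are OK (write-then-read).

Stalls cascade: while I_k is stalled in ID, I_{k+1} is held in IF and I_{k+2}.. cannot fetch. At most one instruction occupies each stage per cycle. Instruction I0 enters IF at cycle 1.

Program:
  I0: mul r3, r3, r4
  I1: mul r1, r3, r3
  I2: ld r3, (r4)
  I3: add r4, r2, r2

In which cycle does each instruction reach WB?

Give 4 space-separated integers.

I0 mul r3 <- r3,r4: IF@1 ID@2 stall=0 (-) EX@3 MEM@4 WB@5
I1 mul r1 <- r3,r3: IF@2 ID@3 stall=2 (RAW on I0.r3 (WB@5)) EX@6 MEM@7 WB@8
I2 ld r3 <- r4: IF@3 ID@6 stall=0 (-) EX@7 MEM@8 WB@9
I3 add r4 <- r2,r2: IF@6 ID@7 stall=0 (-) EX@8 MEM@9 WB@10

Answer: 5 8 9 10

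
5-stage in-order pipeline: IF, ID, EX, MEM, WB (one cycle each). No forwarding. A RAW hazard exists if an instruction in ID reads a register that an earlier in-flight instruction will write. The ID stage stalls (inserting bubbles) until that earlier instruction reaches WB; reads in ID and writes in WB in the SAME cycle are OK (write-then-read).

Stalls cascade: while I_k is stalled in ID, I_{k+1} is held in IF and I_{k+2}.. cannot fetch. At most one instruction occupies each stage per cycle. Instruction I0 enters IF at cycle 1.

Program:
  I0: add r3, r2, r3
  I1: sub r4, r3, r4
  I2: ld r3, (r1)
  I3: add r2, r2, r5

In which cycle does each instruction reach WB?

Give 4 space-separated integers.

I0 add r3 <- r2,r3: IF@1 ID@2 stall=0 (-) EX@3 MEM@4 WB@5
I1 sub r4 <- r3,r4: IF@2 ID@3 stall=2 (RAW on I0.r3 (WB@5)) EX@6 MEM@7 WB@8
I2 ld r3 <- r1: IF@3 ID@6 stall=0 (-) EX@7 MEM@8 WB@9
I3 add r2 <- r2,r5: IF@6 ID@7 stall=0 (-) EX@8 MEM@9 WB@10

Answer: 5 8 9 10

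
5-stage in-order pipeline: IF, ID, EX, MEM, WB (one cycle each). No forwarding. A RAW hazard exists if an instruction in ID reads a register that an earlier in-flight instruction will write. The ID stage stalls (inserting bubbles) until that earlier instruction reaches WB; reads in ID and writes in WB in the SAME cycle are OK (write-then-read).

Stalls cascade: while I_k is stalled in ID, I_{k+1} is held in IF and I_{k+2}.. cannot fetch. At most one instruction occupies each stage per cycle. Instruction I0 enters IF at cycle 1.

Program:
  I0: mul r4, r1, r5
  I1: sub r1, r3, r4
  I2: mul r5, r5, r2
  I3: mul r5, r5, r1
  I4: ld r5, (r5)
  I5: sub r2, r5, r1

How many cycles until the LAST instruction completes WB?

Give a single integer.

I0 mul r4 <- r1,r5: IF@1 ID@2 stall=0 (-) EX@3 MEM@4 WB@5
I1 sub r1 <- r3,r4: IF@2 ID@3 stall=2 (RAW on I0.r4 (WB@5)) EX@6 MEM@7 WB@8
I2 mul r5 <- r5,r2: IF@3 ID@6 stall=0 (-) EX@7 MEM@8 WB@9
I3 mul r5 <- r5,r1: IF@6 ID@7 stall=2 (RAW on I2.r5 (WB@9)) EX@10 MEM@11 WB@12
I4 ld r5 <- r5: IF@7 ID@10 stall=2 (RAW on I3.r5 (WB@12)) EX@13 MEM@14 WB@15
I5 sub r2 <- r5,r1: IF@10 ID@13 stall=2 (RAW on I4.r5 (WB@15)) EX@16 MEM@17 WB@18

Answer: 18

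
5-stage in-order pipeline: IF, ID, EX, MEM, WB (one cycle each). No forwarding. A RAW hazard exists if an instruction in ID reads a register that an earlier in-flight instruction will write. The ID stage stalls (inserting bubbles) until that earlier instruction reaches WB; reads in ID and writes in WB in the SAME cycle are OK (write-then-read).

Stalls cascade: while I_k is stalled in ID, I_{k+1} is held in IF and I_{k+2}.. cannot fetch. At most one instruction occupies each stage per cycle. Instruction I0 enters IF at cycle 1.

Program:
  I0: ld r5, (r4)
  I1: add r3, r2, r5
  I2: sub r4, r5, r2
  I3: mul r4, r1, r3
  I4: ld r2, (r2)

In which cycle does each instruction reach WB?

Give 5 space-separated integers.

I0 ld r5 <- r4: IF@1 ID@2 stall=0 (-) EX@3 MEM@4 WB@5
I1 add r3 <- r2,r5: IF@2 ID@3 stall=2 (RAW on I0.r5 (WB@5)) EX@6 MEM@7 WB@8
I2 sub r4 <- r5,r2: IF@3 ID@6 stall=0 (-) EX@7 MEM@8 WB@9
I3 mul r4 <- r1,r3: IF@6 ID@7 stall=1 (RAW on I1.r3 (WB@8)) EX@9 MEM@10 WB@11
I4 ld r2 <- r2: IF@7 ID@9 stall=0 (-) EX@10 MEM@11 WB@12

Answer: 5 8 9 11 12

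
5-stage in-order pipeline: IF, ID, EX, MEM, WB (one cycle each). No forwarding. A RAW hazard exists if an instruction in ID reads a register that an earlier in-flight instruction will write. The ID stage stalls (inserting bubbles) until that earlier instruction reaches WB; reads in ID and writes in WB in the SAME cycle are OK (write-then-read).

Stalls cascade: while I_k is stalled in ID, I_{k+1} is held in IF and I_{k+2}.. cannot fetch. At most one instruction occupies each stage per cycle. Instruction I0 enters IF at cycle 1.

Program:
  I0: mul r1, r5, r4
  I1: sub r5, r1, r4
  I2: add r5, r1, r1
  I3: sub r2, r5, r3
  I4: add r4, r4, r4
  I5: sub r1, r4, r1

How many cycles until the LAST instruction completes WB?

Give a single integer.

I0 mul r1 <- r5,r4: IF@1 ID@2 stall=0 (-) EX@3 MEM@4 WB@5
I1 sub r5 <- r1,r4: IF@2 ID@3 stall=2 (RAW on I0.r1 (WB@5)) EX@6 MEM@7 WB@8
I2 add r5 <- r1,r1: IF@3 ID@6 stall=0 (-) EX@7 MEM@8 WB@9
I3 sub r2 <- r5,r3: IF@6 ID@7 stall=2 (RAW on I2.r5 (WB@9)) EX@10 MEM@11 WB@12
I4 add r4 <- r4,r4: IF@7 ID@10 stall=0 (-) EX@11 MEM@12 WB@13
I5 sub r1 <- r4,r1: IF@10 ID@11 stall=2 (RAW on I4.r4 (WB@13)) EX@14 MEM@15 WB@16

Answer: 16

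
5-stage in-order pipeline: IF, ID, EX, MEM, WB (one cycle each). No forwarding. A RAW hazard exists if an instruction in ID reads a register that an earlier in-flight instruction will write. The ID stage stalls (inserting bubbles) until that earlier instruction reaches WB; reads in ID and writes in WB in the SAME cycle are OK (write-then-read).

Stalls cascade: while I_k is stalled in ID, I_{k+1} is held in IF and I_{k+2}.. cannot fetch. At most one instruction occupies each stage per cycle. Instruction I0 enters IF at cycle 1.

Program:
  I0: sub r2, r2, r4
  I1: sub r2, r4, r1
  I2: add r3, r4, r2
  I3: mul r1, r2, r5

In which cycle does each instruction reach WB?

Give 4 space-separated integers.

Answer: 5 6 9 10

Derivation:
I0 sub r2 <- r2,r4: IF@1 ID@2 stall=0 (-) EX@3 MEM@4 WB@5
I1 sub r2 <- r4,r1: IF@2 ID@3 stall=0 (-) EX@4 MEM@5 WB@6
I2 add r3 <- r4,r2: IF@3 ID@4 stall=2 (RAW on I1.r2 (WB@6)) EX@7 MEM@8 WB@9
I3 mul r1 <- r2,r5: IF@4 ID@7 stall=0 (-) EX@8 MEM@9 WB@10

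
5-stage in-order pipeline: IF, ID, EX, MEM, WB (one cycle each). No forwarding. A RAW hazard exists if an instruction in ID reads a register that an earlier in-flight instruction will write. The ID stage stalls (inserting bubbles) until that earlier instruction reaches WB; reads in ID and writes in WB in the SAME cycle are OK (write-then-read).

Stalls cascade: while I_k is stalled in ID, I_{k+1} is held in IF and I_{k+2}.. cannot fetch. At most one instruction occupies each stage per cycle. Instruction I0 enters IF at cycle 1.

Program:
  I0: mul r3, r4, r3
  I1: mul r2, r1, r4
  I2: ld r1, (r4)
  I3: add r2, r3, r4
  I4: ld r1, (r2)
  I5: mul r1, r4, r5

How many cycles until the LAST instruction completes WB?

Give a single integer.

I0 mul r3 <- r4,r3: IF@1 ID@2 stall=0 (-) EX@3 MEM@4 WB@5
I1 mul r2 <- r1,r4: IF@2 ID@3 stall=0 (-) EX@4 MEM@5 WB@6
I2 ld r1 <- r4: IF@3 ID@4 stall=0 (-) EX@5 MEM@6 WB@7
I3 add r2 <- r3,r4: IF@4 ID@5 stall=0 (-) EX@6 MEM@7 WB@8
I4 ld r1 <- r2: IF@5 ID@6 stall=2 (RAW on I3.r2 (WB@8)) EX@9 MEM@10 WB@11
I5 mul r1 <- r4,r5: IF@6 ID@9 stall=0 (-) EX@10 MEM@11 WB@12

Answer: 12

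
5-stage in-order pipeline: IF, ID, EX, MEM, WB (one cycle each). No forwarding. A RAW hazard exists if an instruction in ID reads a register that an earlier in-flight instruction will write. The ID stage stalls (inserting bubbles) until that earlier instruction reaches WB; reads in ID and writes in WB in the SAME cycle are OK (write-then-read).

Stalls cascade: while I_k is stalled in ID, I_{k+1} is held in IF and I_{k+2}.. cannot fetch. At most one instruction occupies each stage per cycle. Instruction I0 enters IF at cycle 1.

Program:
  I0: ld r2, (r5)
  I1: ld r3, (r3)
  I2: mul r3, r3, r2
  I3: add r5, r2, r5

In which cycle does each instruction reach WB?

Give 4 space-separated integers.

I0 ld r2 <- r5: IF@1 ID@2 stall=0 (-) EX@3 MEM@4 WB@5
I1 ld r3 <- r3: IF@2 ID@3 stall=0 (-) EX@4 MEM@5 WB@6
I2 mul r3 <- r3,r2: IF@3 ID@4 stall=2 (RAW on I1.r3 (WB@6)) EX@7 MEM@8 WB@9
I3 add r5 <- r2,r5: IF@4 ID@7 stall=0 (-) EX@8 MEM@9 WB@10

Answer: 5 6 9 10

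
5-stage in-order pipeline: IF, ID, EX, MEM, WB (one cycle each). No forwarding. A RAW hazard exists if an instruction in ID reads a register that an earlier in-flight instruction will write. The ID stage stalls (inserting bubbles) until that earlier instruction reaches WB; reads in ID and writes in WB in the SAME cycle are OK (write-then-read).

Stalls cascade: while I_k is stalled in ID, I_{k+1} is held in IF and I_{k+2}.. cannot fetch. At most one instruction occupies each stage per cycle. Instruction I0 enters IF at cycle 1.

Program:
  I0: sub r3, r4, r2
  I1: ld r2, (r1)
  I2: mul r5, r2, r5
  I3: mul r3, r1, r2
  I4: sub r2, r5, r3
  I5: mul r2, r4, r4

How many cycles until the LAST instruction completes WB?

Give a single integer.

Answer: 14

Derivation:
I0 sub r3 <- r4,r2: IF@1 ID@2 stall=0 (-) EX@3 MEM@4 WB@5
I1 ld r2 <- r1: IF@2 ID@3 stall=0 (-) EX@4 MEM@5 WB@6
I2 mul r5 <- r2,r5: IF@3 ID@4 stall=2 (RAW on I1.r2 (WB@6)) EX@7 MEM@8 WB@9
I3 mul r3 <- r1,r2: IF@4 ID@7 stall=0 (-) EX@8 MEM@9 WB@10
I4 sub r2 <- r5,r3: IF@7 ID@8 stall=2 (RAW on I3.r3 (WB@10)) EX@11 MEM@12 WB@13
I5 mul r2 <- r4,r4: IF@8 ID@11 stall=0 (-) EX@12 MEM@13 WB@14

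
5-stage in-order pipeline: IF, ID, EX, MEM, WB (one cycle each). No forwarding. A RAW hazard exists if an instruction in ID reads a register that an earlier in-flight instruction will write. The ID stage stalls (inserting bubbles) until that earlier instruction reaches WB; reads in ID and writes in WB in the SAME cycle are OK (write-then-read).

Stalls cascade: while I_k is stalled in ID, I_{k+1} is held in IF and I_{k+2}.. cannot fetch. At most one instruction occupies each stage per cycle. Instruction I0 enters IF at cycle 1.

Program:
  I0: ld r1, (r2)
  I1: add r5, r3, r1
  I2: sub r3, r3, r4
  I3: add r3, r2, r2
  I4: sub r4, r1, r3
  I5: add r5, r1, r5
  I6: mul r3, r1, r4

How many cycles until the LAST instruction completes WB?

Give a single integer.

Answer: 16

Derivation:
I0 ld r1 <- r2: IF@1 ID@2 stall=0 (-) EX@3 MEM@4 WB@5
I1 add r5 <- r3,r1: IF@2 ID@3 stall=2 (RAW on I0.r1 (WB@5)) EX@6 MEM@7 WB@8
I2 sub r3 <- r3,r4: IF@3 ID@6 stall=0 (-) EX@7 MEM@8 WB@9
I3 add r3 <- r2,r2: IF@6 ID@7 stall=0 (-) EX@8 MEM@9 WB@10
I4 sub r4 <- r1,r3: IF@7 ID@8 stall=2 (RAW on I3.r3 (WB@10)) EX@11 MEM@12 WB@13
I5 add r5 <- r1,r5: IF@8 ID@11 stall=0 (-) EX@12 MEM@13 WB@14
I6 mul r3 <- r1,r4: IF@11 ID@12 stall=1 (RAW on I4.r4 (WB@13)) EX@14 MEM@15 WB@16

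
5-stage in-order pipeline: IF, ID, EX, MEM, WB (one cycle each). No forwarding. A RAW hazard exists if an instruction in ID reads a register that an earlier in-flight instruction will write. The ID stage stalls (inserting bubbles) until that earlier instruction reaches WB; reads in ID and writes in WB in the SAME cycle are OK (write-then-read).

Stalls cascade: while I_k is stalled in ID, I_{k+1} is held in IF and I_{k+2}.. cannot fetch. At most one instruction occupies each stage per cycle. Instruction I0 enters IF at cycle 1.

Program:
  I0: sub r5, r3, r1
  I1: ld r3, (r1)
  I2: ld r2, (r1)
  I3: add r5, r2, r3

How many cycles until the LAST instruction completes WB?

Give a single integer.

I0 sub r5 <- r3,r1: IF@1 ID@2 stall=0 (-) EX@3 MEM@4 WB@5
I1 ld r3 <- r1: IF@2 ID@3 stall=0 (-) EX@4 MEM@5 WB@6
I2 ld r2 <- r1: IF@3 ID@4 stall=0 (-) EX@5 MEM@6 WB@7
I3 add r5 <- r2,r3: IF@4 ID@5 stall=2 (RAW on I2.r2 (WB@7)) EX@8 MEM@9 WB@10

Answer: 10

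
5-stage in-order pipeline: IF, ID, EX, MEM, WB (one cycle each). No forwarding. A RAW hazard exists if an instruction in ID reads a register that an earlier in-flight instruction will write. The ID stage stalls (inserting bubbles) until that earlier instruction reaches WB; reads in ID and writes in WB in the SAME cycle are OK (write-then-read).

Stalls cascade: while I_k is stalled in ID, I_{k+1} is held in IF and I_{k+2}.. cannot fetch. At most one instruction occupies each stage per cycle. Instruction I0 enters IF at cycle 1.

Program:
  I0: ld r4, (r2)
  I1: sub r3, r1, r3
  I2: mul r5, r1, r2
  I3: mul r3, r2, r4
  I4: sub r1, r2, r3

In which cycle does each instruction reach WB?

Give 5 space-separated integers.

Answer: 5 6 7 8 11

Derivation:
I0 ld r4 <- r2: IF@1 ID@2 stall=0 (-) EX@3 MEM@4 WB@5
I1 sub r3 <- r1,r3: IF@2 ID@3 stall=0 (-) EX@4 MEM@5 WB@6
I2 mul r5 <- r1,r2: IF@3 ID@4 stall=0 (-) EX@5 MEM@6 WB@7
I3 mul r3 <- r2,r4: IF@4 ID@5 stall=0 (-) EX@6 MEM@7 WB@8
I4 sub r1 <- r2,r3: IF@5 ID@6 stall=2 (RAW on I3.r3 (WB@8)) EX@9 MEM@10 WB@11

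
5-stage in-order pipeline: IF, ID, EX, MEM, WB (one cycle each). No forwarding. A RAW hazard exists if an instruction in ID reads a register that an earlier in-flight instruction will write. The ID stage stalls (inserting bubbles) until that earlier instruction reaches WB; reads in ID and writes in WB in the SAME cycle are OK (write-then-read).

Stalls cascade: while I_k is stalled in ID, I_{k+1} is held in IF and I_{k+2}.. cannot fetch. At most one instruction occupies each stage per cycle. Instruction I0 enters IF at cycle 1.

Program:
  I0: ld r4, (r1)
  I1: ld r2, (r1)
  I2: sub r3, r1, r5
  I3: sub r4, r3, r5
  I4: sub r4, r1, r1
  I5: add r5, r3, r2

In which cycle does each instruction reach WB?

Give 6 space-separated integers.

I0 ld r4 <- r1: IF@1 ID@2 stall=0 (-) EX@3 MEM@4 WB@5
I1 ld r2 <- r1: IF@2 ID@3 stall=0 (-) EX@4 MEM@5 WB@6
I2 sub r3 <- r1,r5: IF@3 ID@4 stall=0 (-) EX@5 MEM@6 WB@7
I3 sub r4 <- r3,r5: IF@4 ID@5 stall=2 (RAW on I2.r3 (WB@7)) EX@8 MEM@9 WB@10
I4 sub r4 <- r1,r1: IF@5 ID@8 stall=0 (-) EX@9 MEM@10 WB@11
I5 add r5 <- r3,r2: IF@8 ID@9 stall=0 (-) EX@10 MEM@11 WB@12

Answer: 5 6 7 10 11 12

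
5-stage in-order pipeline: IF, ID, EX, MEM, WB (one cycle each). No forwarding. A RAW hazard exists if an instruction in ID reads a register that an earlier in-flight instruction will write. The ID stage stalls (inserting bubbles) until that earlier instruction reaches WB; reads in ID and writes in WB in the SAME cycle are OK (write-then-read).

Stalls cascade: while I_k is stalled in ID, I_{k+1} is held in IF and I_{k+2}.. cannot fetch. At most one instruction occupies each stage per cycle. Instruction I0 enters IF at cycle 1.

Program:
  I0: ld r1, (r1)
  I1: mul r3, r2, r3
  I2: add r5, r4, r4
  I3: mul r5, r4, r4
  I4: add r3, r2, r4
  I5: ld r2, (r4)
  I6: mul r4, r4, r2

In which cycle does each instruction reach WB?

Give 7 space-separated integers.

Answer: 5 6 7 8 9 10 13

Derivation:
I0 ld r1 <- r1: IF@1 ID@2 stall=0 (-) EX@3 MEM@4 WB@5
I1 mul r3 <- r2,r3: IF@2 ID@3 stall=0 (-) EX@4 MEM@5 WB@6
I2 add r5 <- r4,r4: IF@3 ID@4 stall=0 (-) EX@5 MEM@6 WB@7
I3 mul r5 <- r4,r4: IF@4 ID@5 stall=0 (-) EX@6 MEM@7 WB@8
I4 add r3 <- r2,r4: IF@5 ID@6 stall=0 (-) EX@7 MEM@8 WB@9
I5 ld r2 <- r4: IF@6 ID@7 stall=0 (-) EX@8 MEM@9 WB@10
I6 mul r4 <- r4,r2: IF@7 ID@8 stall=2 (RAW on I5.r2 (WB@10)) EX@11 MEM@12 WB@13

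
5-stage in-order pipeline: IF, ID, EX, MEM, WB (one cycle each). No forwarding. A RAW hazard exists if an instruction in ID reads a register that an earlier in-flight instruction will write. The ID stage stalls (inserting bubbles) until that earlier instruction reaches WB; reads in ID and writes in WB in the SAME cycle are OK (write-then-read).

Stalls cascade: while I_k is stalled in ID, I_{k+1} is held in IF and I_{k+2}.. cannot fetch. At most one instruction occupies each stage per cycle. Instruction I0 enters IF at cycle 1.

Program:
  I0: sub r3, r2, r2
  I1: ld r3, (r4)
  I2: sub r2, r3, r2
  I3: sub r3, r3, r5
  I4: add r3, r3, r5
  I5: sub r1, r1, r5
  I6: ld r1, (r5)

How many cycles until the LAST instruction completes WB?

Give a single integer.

I0 sub r3 <- r2,r2: IF@1 ID@2 stall=0 (-) EX@3 MEM@4 WB@5
I1 ld r3 <- r4: IF@2 ID@3 stall=0 (-) EX@4 MEM@5 WB@6
I2 sub r2 <- r3,r2: IF@3 ID@4 stall=2 (RAW on I1.r3 (WB@6)) EX@7 MEM@8 WB@9
I3 sub r3 <- r3,r5: IF@4 ID@7 stall=0 (-) EX@8 MEM@9 WB@10
I4 add r3 <- r3,r5: IF@7 ID@8 stall=2 (RAW on I3.r3 (WB@10)) EX@11 MEM@12 WB@13
I5 sub r1 <- r1,r5: IF@8 ID@11 stall=0 (-) EX@12 MEM@13 WB@14
I6 ld r1 <- r5: IF@11 ID@12 stall=0 (-) EX@13 MEM@14 WB@15

Answer: 15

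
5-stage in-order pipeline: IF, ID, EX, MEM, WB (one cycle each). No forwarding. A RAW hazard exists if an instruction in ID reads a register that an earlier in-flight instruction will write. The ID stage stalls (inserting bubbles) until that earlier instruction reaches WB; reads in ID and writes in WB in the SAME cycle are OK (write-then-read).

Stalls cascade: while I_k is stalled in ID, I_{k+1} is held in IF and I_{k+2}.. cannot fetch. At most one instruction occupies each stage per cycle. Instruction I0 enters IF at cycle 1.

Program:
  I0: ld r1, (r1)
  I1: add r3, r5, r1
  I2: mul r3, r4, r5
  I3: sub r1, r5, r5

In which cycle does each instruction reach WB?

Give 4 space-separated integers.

Answer: 5 8 9 10

Derivation:
I0 ld r1 <- r1: IF@1 ID@2 stall=0 (-) EX@3 MEM@4 WB@5
I1 add r3 <- r5,r1: IF@2 ID@3 stall=2 (RAW on I0.r1 (WB@5)) EX@6 MEM@7 WB@8
I2 mul r3 <- r4,r5: IF@3 ID@6 stall=0 (-) EX@7 MEM@8 WB@9
I3 sub r1 <- r5,r5: IF@6 ID@7 stall=0 (-) EX@8 MEM@9 WB@10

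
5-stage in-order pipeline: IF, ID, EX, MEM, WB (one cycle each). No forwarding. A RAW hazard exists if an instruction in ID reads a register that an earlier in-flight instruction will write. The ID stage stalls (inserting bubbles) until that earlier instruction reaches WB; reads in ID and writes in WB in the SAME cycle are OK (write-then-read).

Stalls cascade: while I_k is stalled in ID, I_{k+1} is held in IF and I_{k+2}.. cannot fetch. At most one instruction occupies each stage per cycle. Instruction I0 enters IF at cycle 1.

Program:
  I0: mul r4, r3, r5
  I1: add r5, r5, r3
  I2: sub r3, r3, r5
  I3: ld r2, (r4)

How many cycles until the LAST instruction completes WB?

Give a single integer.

I0 mul r4 <- r3,r5: IF@1 ID@2 stall=0 (-) EX@3 MEM@4 WB@5
I1 add r5 <- r5,r3: IF@2 ID@3 stall=0 (-) EX@4 MEM@5 WB@6
I2 sub r3 <- r3,r5: IF@3 ID@4 stall=2 (RAW on I1.r5 (WB@6)) EX@7 MEM@8 WB@9
I3 ld r2 <- r4: IF@4 ID@7 stall=0 (-) EX@8 MEM@9 WB@10

Answer: 10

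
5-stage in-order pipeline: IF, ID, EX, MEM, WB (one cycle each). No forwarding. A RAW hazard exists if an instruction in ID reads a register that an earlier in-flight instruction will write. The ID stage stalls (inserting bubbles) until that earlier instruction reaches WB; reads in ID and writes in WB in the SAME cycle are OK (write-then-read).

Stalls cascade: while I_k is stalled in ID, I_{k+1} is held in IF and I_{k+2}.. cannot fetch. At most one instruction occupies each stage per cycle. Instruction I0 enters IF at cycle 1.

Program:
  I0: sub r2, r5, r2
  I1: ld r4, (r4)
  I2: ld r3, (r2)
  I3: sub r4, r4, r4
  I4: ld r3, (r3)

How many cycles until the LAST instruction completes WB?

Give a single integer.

I0 sub r2 <- r5,r2: IF@1 ID@2 stall=0 (-) EX@3 MEM@4 WB@5
I1 ld r4 <- r4: IF@2 ID@3 stall=0 (-) EX@4 MEM@5 WB@6
I2 ld r3 <- r2: IF@3 ID@4 stall=1 (RAW on I0.r2 (WB@5)) EX@6 MEM@7 WB@8
I3 sub r4 <- r4,r4: IF@4 ID@6 stall=0 (-) EX@7 MEM@8 WB@9
I4 ld r3 <- r3: IF@6 ID@7 stall=1 (RAW on I2.r3 (WB@8)) EX@9 MEM@10 WB@11

Answer: 11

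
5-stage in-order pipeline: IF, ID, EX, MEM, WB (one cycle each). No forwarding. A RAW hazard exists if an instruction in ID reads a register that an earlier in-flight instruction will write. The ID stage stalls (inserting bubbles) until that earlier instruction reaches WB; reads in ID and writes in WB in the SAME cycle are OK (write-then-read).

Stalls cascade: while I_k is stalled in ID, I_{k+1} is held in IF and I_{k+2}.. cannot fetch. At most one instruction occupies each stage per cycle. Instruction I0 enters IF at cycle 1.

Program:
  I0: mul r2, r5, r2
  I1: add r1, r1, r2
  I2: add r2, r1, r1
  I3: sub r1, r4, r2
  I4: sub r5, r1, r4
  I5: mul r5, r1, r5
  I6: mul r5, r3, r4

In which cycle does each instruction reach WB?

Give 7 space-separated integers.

Answer: 5 8 11 14 17 20 21

Derivation:
I0 mul r2 <- r5,r2: IF@1 ID@2 stall=0 (-) EX@3 MEM@4 WB@5
I1 add r1 <- r1,r2: IF@2 ID@3 stall=2 (RAW on I0.r2 (WB@5)) EX@6 MEM@7 WB@8
I2 add r2 <- r1,r1: IF@3 ID@6 stall=2 (RAW on I1.r1 (WB@8)) EX@9 MEM@10 WB@11
I3 sub r1 <- r4,r2: IF@6 ID@9 stall=2 (RAW on I2.r2 (WB@11)) EX@12 MEM@13 WB@14
I4 sub r5 <- r1,r4: IF@9 ID@12 stall=2 (RAW on I3.r1 (WB@14)) EX@15 MEM@16 WB@17
I5 mul r5 <- r1,r5: IF@12 ID@15 stall=2 (RAW on I4.r5 (WB@17)) EX@18 MEM@19 WB@20
I6 mul r5 <- r3,r4: IF@15 ID@18 stall=0 (-) EX@19 MEM@20 WB@21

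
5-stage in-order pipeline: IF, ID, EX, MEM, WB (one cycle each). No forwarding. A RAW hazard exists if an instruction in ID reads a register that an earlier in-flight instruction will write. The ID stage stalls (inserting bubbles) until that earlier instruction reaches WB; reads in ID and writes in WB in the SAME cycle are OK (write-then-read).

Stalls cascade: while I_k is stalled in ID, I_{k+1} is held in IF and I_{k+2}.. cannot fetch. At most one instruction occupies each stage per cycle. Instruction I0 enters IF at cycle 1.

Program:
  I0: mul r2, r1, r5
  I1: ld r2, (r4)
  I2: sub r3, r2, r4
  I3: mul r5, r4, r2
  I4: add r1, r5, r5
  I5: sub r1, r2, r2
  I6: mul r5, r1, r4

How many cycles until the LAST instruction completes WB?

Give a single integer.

I0 mul r2 <- r1,r5: IF@1 ID@2 stall=0 (-) EX@3 MEM@4 WB@5
I1 ld r2 <- r4: IF@2 ID@3 stall=0 (-) EX@4 MEM@5 WB@6
I2 sub r3 <- r2,r4: IF@3 ID@4 stall=2 (RAW on I1.r2 (WB@6)) EX@7 MEM@8 WB@9
I3 mul r5 <- r4,r2: IF@4 ID@7 stall=0 (-) EX@8 MEM@9 WB@10
I4 add r1 <- r5,r5: IF@7 ID@8 stall=2 (RAW on I3.r5 (WB@10)) EX@11 MEM@12 WB@13
I5 sub r1 <- r2,r2: IF@8 ID@11 stall=0 (-) EX@12 MEM@13 WB@14
I6 mul r5 <- r1,r4: IF@11 ID@12 stall=2 (RAW on I5.r1 (WB@14)) EX@15 MEM@16 WB@17

Answer: 17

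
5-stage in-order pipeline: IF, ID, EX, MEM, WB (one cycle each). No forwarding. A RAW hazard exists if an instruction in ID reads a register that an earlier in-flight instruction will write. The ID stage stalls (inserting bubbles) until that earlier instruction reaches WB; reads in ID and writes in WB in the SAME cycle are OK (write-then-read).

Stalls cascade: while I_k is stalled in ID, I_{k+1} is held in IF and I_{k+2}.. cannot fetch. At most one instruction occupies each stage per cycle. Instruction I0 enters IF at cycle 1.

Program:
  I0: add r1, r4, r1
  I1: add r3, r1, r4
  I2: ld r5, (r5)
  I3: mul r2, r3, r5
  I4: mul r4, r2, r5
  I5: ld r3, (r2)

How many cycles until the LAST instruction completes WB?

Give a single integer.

I0 add r1 <- r4,r1: IF@1 ID@2 stall=0 (-) EX@3 MEM@4 WB@5
I1 add r3 <- r1,r4: IF@2 ID@3 stall=2 (RAW on I0.r1 (WB@5)) EX@6 MEM@7 WB@8
I2 ld r5 <- r5: IF@3 ID@6 stall=0 (-) EX@7 MEM@8 WB@9
I3 mul r2 <- r3,r5: IF@6 ID@7 stall=2 (RAW on I2.r5 (WB@9)) EX@10 MEM@11 WB@12
I4 mul r4 <- r2,r5: IF@7 ID@10 stall=2 (RAW on I3.r2 (WB@12)) EX@13 MEM@14 WB@15
I5 ld r3 <- r2: IF@10 ID@13 stall=0 (-) EX@14 MEM@15 WB@16

Answer: 16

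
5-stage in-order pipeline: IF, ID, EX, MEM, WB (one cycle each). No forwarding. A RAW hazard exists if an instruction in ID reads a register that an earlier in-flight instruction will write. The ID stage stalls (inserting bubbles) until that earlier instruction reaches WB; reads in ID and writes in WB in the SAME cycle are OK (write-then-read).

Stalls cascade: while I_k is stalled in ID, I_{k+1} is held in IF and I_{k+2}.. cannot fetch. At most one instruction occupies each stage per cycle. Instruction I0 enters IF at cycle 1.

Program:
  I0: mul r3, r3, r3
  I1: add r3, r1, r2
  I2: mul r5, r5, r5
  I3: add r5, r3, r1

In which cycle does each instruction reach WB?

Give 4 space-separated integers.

Answer: 5 6 7 9

Derivation:
I0 mul r3 <- r3,r3: IF@1 ID@2 stall=0 (-) EX@3 MEM@4 WB@5
I1 add r3 <- r1,r2: IF@2 ID@3 stall=0 (-) EX@4 MEM@5 WB@6
I2 mul r5 <- r5,r5: IF@3 ID@4 stall=0 (-) EX@5 MEM@6 WB@7
I3 add r5 <- r3,r1: IF@4 ID@5 stall=1 (RAW on I1.r3 (WB@6)) EX@7 MEM@8 WB@9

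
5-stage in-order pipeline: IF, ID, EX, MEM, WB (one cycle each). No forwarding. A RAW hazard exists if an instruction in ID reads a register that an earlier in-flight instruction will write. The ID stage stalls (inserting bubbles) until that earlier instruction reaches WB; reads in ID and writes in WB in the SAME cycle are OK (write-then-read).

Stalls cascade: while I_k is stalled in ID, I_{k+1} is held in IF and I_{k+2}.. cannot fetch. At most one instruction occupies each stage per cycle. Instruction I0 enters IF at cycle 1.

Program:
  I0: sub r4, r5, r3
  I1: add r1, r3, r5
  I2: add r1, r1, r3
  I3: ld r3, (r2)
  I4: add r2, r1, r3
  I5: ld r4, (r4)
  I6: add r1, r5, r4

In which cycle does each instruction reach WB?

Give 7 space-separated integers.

Answer: 5 6 9 10 13 14 17

Derivation:
I0 sub r4 <- r5,r3: IF@1 ID@2 stall=0 (-) EX@3 MEM@4 WB@5
I1 add r1 <- r3,r5: IF@2 ID@3 stall=0 (-) EX@4 MEM@5 WB@6
I2 add r1 <- r1,r3: IF@3 ID@4 stall=2 (RAW on I1.r1 (WB@6)) EX@7 MEM@8 WB@9
I3 ld r3 <- r2: IF@4 ID@7 stall=0 (-) EX@8 MEM@9 WB@10
I4 add r2 <- r1,r3: IF@7 ID@8 stall=2 (RAW on I3.r3 (WB@10)) EX@11 MEM@12 WB@13
I5 ld r4 <- r4: IF@8 ID@11 stall=0 (-) EX@12 MEM@13 WB@14
I6 add r1 <- r5,r4: IF@11 ID@12 stall=2 (RAW on I5.r4 (WB@14)) EX@15 MEM@16 WB@17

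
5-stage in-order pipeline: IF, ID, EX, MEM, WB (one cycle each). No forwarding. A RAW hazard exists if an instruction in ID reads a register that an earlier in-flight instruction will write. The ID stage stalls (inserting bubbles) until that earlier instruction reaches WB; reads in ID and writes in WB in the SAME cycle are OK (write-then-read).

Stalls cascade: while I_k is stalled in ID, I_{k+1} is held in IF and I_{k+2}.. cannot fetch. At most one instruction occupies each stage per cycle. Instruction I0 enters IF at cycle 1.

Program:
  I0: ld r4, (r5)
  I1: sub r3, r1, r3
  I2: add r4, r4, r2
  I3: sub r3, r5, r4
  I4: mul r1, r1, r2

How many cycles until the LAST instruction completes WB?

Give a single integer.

Answer: 12

Derivation:
I0 ld r4 <- r5: IF@1 ID@2 stall=0 (-) EX@3 MEM@4 WB@5
I1 sub r3 <- r1,r3: IF@2 ID@3 stall=0 (-) EX@4 MEM@5 WB@6
I2 add r4 <- r4,r2: IF@3 ID@4 stall=1 (RAW on I0.r4 (WB@5)) EX@6 MEM@7 WB@8
I3 sub r3 <- r5,r4: IF@4 ID@6 stall=2 (RAW on I2.r4 (WB@8)) EX@9 MEM@10 WB@11
I4 mul r1 <- r1,r2: IF@6 ID@9 stall=0 (-) EX@10 MEM@11 WB@12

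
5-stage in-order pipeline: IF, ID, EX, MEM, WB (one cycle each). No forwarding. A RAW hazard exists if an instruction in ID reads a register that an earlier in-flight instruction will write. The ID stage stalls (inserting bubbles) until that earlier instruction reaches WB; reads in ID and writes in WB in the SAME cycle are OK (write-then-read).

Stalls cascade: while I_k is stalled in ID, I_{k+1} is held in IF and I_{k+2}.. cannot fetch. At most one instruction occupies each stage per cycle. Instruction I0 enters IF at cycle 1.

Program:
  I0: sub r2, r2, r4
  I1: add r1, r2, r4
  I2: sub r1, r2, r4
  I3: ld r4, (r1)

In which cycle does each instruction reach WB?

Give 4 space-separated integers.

Answer: 5 8 9 12

Derivation:
I0 sub r2 <- r2,r4: IF@1 ID@2 stall=0 (-) EX@3 MEM@4 WB@5
I1 add r1 <- r2,r4: IF@2 ID@3 stall=2 (RAW on I0.r2 (WB@5)) EX@6 MEM@7 WB@8
I2 sub r1 <- r2,r4: IF@3 ID@6 stall=0 (-) EX@7 MEM@8 WB@9
I3 ld r4 <- r1: IF@6 ID@7 stall=2 (RAW on I2.r1 (WB@9)) EX@10 MEM@11 WB@12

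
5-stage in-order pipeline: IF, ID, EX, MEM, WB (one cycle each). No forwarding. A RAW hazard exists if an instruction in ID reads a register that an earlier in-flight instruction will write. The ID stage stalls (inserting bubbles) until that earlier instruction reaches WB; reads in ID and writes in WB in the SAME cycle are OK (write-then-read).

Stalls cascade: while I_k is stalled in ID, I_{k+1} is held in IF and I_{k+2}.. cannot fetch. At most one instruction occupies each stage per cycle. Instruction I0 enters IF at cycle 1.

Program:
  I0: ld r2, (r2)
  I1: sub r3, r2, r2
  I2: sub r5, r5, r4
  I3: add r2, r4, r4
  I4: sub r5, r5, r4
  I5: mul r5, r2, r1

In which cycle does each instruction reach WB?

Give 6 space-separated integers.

Answer: 5 8 9 10 12 13

Derivation:
I0 ld r2 <- r2: IF@1 ID@2 stall=0 (-) EX@3 MEM@4 WB@5
I1 sub r3 <- r2,r2: IF@2 ID@3 stall=2 (RAW on I0.r2 (WB@5)) EX@6 MEM@7 WB@8
I2 sub r5 <- r5,r4: IF@3 ID@6 stall=0 (-) EX@7 MEM@8 WB@9
I3 add r2 <- r4,r4: IF@6 ID@7 stall=0 (-) EX@8 MEM@9 WB@10
I4 sub r5 <- r5,r4: IF@7 ID@8 stall=1 (RAW on I2.r5 (WB@9)) EX@10 MEM@11 WB@12
I5 mul r5 <- r2,r1: IF@8 ID@10 stall=0 (-) EX@11 MEM@12 WB@13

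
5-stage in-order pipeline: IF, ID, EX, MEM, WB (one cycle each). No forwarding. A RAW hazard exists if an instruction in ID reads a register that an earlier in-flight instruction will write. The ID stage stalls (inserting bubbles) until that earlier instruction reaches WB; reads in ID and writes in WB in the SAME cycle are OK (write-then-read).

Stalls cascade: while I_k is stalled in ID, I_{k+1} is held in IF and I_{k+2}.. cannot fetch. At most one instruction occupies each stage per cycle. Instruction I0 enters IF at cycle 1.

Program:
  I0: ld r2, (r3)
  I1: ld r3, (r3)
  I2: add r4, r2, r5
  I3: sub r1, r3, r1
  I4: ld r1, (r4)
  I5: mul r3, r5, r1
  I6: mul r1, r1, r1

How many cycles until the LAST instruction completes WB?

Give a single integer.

I0 ld r2 <- r3: IF@1 ID@2 stall=0 (-) EX@3 MEM@4 WB@5
I1 ld r3 <- r3: IF@2 ID@3 stall=0 (-) EX@4 MEM@5 WB@6
I2 add r4 <- r2,r5: IF@3 ID@4 stall=1 (RAW on I0.r2 (WB@5)) EX@6 MEM@7 WB@8
I3 sub r1 <- r3,r1: IF@4 ID@6 stall=0 (-) EX@7 MEM@8 WB@9
I4 ld r1 <- r4: IF@6 ID@7 stall=1 (RAW on I2.r4 (WB@8)) EX@9 MEM@10 WB@11
I5 mul r3 <- r5,r1: IF@7 ID@9 stall=2 (RAW on I4.r1 (WB@11)) EX@12 MEM@13 WB@14
I6 mul r1 <- r1,r1: IF@9 ID@12 stall=0 (-) EX@13 MEM@14 WB@15

Answer: 15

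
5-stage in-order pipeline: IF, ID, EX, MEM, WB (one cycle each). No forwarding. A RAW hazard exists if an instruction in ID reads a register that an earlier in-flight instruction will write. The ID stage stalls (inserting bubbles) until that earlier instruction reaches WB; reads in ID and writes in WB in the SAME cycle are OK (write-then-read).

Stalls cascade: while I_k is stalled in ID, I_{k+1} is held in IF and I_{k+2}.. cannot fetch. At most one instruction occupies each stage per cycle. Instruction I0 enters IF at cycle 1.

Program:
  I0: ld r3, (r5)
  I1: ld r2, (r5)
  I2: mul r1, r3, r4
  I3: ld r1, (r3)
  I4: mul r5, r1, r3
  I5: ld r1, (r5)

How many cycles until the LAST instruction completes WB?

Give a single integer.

I0 ld r3 <- r5: IF@1 ID@2 stall=0 (-) EX@3 MEM@4 WB@5
I1 ld r2 <- r5: IF@2 ID@3 stall=0 (-) EX@4 MEM@5 WB@6
I2 mul r1 <- r3,r4: IF@3 ID@4 stall=1 (RAW on I0.r3 (WB@5)) EX@6 MEM@7 WB@8
I3 ld r1 <- r3: IF@4 ID@6 stall=0 (-) EX@7 MEM@8 WB@9
I4 mul r5 <- r1,r3: IF@6 ID@7 stall=2 (RAW on I3.r1 (WB@9)) EX@10 MEM@11 WB@12
I5 ld r1 <- r5: IF@7 ID@10 stall=2 (RAW on I4.r5 (WB@12)) EX@13 MEM@14 WB@15

Answer: 15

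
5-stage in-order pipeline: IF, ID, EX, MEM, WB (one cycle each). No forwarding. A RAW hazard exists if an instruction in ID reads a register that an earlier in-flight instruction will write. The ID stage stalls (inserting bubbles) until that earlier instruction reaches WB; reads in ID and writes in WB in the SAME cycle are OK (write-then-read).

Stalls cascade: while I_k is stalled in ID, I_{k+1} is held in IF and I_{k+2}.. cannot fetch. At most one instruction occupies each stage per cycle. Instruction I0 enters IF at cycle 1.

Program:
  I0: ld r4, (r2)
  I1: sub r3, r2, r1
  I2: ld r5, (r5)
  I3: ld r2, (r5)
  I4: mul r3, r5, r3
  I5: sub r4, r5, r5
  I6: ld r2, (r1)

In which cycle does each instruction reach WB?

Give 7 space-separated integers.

I0 ld r4 <- r2: IF@1 ID@2 stall=0 (-) EX@3 MEM@4 WB@5
I1 sub r3 <- r2,r1: IF@2 ID@3 stall=0 (-) EX@4 MEM@5 WB@6
I2 ld r5 <- r5: IF@3 ID@4 stall=0 (-) EX@5 MEM@6 WB@7
I3 ld r2 <- r5: IF@4 ID@5 stall=2 (RAW on I2.r5 (WB@7)) EX@8 MEM@9 WB@10
I4 mul r3 <- r5,r3: IF@5 ID@8 stall=0 (-) EX@9 MEM@10 WB@11
I5 sub r4 <- r5,r5: IF@8 ID@9 stall=0 (-) EX@10 MEM@11 WB@12
I6 ld r2 <- r1: IF@9 ID@10 stall=0 (-) EX@11 MEM@12 WB@13

Answer: 5 6 7 10 11 12 13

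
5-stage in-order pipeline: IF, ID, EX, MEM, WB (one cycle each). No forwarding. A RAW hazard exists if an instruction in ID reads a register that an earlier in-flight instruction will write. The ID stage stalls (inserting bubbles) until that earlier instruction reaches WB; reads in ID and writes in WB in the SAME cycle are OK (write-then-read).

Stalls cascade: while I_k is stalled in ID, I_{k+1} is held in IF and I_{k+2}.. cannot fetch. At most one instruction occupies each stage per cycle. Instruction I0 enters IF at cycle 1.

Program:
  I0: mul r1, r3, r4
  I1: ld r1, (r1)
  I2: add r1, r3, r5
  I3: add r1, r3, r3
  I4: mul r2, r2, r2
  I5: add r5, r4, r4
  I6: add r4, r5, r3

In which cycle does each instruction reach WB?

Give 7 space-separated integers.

I0 mul r1 <- r3,r4: IF@1 ID@2 stall=0 (-) EX@3 MEM@4 WB@5
I1 ld r1 <- r1: IF@2 ID@3 stall=2 (RAW on I0.r1 (WB@5)) EX@6 MEM@7 WB@8
I2 add r1 <- r3,r5: IF@3 ID@6 stall=0 (-) EX@7 MEM@8 WB@9
I3 add r1 <- r3,r3: IF@6 ID@7 stall=0 (-) EX@8 MEM@9 WB@10
I4 mul r2 <- r2,r2: IF@7 ID@8 stall=0 (-) EX@9 MEM@10 WB@11
I5 add r5 <- r4,r4: IF@8 ID@9 stall=0 (-) EX@10 MEM@11 WB@12
I6 add r4 <- r5,r3: IF@9 ID@10 stall=2 (RAW on I5.r5 (WB@12)) EX@13 MEM@14 WB@15

Answer: 5 8 9 10 11 12 15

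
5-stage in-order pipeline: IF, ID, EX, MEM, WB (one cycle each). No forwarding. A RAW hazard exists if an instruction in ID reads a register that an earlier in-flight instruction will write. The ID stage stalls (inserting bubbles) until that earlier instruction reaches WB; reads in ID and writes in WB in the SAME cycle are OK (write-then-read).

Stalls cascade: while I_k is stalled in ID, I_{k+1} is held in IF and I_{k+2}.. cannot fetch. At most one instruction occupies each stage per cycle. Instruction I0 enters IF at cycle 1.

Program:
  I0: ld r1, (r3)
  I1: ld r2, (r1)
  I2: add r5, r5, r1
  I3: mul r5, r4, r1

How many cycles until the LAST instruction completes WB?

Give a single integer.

Answer: 10

Derivation:
I0 ld r1 <- r3: IF@1 ID@2 stall=0 (-) EX@3 MEM@4 WB@5
I1 ld r2 <- r1: IF@2 ID@3 stall=2 (RAW on I0.r1 (WB@5)) EX@6 MEM@7 WB@8
I2 add r5 <- r5,r1: IF@3 ID@6 stall=0 (-) EX@7 MEM@8 WB@9
I3 mul r5 <- r4,r1: IF@6 ID@7 stall=0 (-) EX@8 MEM@9 WB@10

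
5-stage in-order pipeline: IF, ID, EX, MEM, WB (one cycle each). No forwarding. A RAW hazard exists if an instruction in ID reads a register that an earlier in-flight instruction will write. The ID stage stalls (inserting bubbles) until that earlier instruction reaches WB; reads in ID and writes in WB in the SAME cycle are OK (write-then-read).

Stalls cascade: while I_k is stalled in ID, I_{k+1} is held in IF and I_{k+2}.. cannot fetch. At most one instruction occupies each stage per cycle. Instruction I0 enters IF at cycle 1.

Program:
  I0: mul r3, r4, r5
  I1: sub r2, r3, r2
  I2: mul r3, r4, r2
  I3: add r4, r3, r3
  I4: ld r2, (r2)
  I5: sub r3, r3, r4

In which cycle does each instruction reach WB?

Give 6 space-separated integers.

I0 mul r3 <- r4,r5: IF@1 ID@2 stall=0 (-) EX@3 MEM@4 WB@5
I1 sub r2 <- r3,r2: IF@2 ID@3 stall=2 (RAW on I0.r3 (WB@5)) EX@6 MEM@7 WB@8
I2 mul r3 <- r4,r2: IF@3 ID@6 stall=2 (RAW on I1.r2 (WB@8)) EX@9 MEM@10 WB@11
I3 add r4 <- r3,r3: IF@6 ID@9 stall=2 (RAW on I2.r3 (WB@11)) EX@12 MEM@13 WB@14
I4 ld r2 <- r2: IF@9 ID@12 stall=0 (-) EX@13 MEM@14 WB@15
I5 sub r3 <- r3,r4: IF@12 ID@13 stall=1 (RAW on I3.r4 (WB@14)) EX@15 MEM@16 WB@17

Answer: 5 8 11 14 15 17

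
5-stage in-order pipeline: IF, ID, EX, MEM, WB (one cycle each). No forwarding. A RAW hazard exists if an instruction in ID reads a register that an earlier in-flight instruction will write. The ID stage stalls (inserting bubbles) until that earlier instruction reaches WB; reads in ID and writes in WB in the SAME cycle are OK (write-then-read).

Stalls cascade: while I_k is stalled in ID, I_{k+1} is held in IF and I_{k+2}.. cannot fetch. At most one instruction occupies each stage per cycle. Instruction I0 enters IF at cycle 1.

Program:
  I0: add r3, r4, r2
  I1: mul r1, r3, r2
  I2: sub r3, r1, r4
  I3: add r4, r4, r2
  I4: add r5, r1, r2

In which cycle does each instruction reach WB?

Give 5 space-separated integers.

Answer: 5 8 11 12 13

Derivation:
I0 add r3 <- r4,r2: IF@1 ID@2 stall=0 (-) EX@3 MEM@4 WB@5
I1 mul r1 <- r3,r2: IF@2 ID@3 stall=2 (RAW on I0.r3 (WB@5)) EX@6 MEM@7 WB@8
I2 sub r3 <- r1,r4: IF@3 ID@6 stall=2 (RAW on I1.r1 (WB@8)) EX@9 MEM@10 WB@11
I3 add r4 <- r4,r2: IF@6 ID@9 stall=0 (-) EX@10 MEM@11 WB@12
I4 add r5 <- r1,r2: IF@9 ID@10 stall=0 (-) EX@11 MEM@12 WB@13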